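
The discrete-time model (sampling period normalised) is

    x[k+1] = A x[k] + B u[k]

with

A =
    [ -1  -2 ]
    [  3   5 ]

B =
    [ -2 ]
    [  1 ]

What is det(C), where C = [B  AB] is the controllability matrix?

AB = [[0], [-1]]
Controllability matrix C = [B  AB] = [[-2, 0], [1, -1]]
det(C) = (-2)·(-1) - 0·1 = 2 - 0 = 2
Since det(C) ≠ 0, rank(C) = 2 and the system is completely controllable.

2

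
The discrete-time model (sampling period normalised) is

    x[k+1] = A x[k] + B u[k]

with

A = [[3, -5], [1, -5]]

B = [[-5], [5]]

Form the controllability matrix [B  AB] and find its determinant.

350

AB = [[-40], [-30]]
Controllability matrix C = [B  AB] = [[-5, -40], [5, -30]]
det(C) = (-5)·(-30) - (-40)·5 = 150 - (-200) = 350
Since det(C) ≠ 0, rank(C) = 2 and the system is completely controllable.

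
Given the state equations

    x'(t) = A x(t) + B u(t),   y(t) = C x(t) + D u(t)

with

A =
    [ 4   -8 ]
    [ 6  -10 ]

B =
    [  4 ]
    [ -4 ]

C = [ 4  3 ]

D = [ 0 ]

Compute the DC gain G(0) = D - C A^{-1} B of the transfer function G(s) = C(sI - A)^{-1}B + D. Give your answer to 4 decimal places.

51.0000

G(0) = C(-A)^{-1}B + D = -C A^{-1} B + D.
det A = 8, so A^{-1} = (1/8)·adj(A) = [[-5/4, 1], [-3/4, 1/2]]
A^{-1} B = [-9, -5]^T
C A^{-1} B = -51
G(0) = D - C A^{-1} B = 0 - (-51) = 51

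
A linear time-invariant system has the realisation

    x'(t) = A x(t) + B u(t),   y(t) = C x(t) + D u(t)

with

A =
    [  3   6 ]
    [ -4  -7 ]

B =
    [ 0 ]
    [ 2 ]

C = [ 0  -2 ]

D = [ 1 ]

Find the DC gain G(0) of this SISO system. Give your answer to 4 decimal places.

5.0000

G(0) = C(-A)^{-1}B + D = -C A^{-1} B + D.
det A = 3, so A^{-1} = (1/3)·adj(A) = [[-7/3, -2], [4/3, 1]]
A^{-1} B = [-4, 2]^T
C A^{-1} B = -4
G(0) = D - C A^{-1} B = 1 - (-4) = 5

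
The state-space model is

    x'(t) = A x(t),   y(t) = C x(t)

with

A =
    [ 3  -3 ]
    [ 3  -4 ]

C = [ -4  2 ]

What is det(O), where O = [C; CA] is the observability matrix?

-4

CA = [[-6, 4]]
Observability matrix O = [C; CA] = [[-4, 2], [-6, 4]]
det(O) = (-4)·4 - 2·(-6) = -16 - (-12) = -4
Since det(O) ≠ 0, rank(O) = 2 and the system is completely observable.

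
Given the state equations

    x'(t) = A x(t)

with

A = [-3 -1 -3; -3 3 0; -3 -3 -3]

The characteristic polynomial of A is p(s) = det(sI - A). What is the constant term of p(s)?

Expand det(sI - A) for the 3×3 matrix.
p(s) = s^3 + 3s^2 - 21s + 18.
(Check: constant term = det(-A) = (-1)^3 det A = 18; coefficient of s^2 = -tr A = 3.)
The constant term is 18.

18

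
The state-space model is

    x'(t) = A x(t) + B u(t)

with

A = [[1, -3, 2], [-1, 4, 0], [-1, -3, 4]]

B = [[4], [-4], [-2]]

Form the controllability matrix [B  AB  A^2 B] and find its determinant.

-2208

AB = [[12], [-20], [0]]
A^2B = [[72], [-92], [48]]
Controllability matrix C = [B  AB  A^2B] = [[4, 12, 72], [-4, -20, -92], [-2, 0, 48]]
Expanding along the first row, det(C) = 4·((-20)·48 - (-92)·0) - 12·((-4)·48 - (-92)·(-2)) + 72·((-4)·0 - (-20)·(-2)) = 4·(-960) - 12·(-376) + 72·(-40) = -2208
Since det(C) ≠ 0, rank(C) = 3 and the system is completely controllable.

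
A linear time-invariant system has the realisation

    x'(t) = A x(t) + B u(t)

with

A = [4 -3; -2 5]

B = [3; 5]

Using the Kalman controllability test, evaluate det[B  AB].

AB = [[-3], [19]]
Controllability matrix C = [B  AB] = [[3, -3], [5, 19]]
det(C) = 3·19 - (-3)·5 = 57 - (-15) = 72
Since det(C) ≠ 0, rank(C) = 2 and the system is completely controllable.

72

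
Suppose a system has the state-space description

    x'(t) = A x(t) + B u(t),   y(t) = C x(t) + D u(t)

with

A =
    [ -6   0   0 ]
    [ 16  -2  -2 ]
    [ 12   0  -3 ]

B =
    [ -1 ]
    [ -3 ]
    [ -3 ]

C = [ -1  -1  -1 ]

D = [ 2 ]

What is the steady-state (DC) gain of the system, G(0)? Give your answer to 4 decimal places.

5.0000

G(0) = C(-A)^{-1}B + D = -C A^{-1} B + D.
det A = -36, so A^{-1} = (1/-36)·adj(A) = [[-1/6, 0, 0], [-2/3, -1/2, 1/3], [-2/3, 0, -1/3]]
A^{-1} B = [1/6, 7/6, 5/3]^T
C A^{-1} B = -3
G(0) = D - C A^{-1} B = 2 - (-3) = 5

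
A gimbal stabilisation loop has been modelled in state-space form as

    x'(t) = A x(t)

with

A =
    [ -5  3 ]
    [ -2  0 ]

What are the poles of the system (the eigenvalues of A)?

-3, -2

det(sI - A) = s^2 - (tr A)s + det A, with tr A = (-5) + 0 = -5 and det A = (-5)·0 - 3·(-2) = 0 - (-6) = 6.
So p(s) = det(sI - A) = s^2 + 5s + 6.
Factor s^2 + 5s + 6: two numbers with sum -5 and product 6 are -2 and -3, so s^2 + 5s + 6 = (s + 2)(s + 3).
Hence p(s) = (s + 2) (s + 3), with roots -3, -2.
All eigenvalues have negative real part, so the system is asymptotically stable.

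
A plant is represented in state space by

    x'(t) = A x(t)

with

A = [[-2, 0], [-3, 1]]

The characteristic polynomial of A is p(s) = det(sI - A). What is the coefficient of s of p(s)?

For a 2×2 matrix, det(sI - A) = s^2 - (tr A)s + det A.
tr A = -1, det A = -2.
So p(s) = s^2 + s - 2.
The coefficient of s is 1.

1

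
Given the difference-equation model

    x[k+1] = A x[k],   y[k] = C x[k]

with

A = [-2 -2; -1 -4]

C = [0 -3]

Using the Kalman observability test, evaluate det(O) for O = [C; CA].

9

CA = [[3, 12]]
Observability matrix O = [C; CA] = [[0, -3], [3, 12]]
det(O) = 0·12 - (-3)·3 = 0 - (-9) = 9
Since det(O) ≠ 0, rank(O) = 2 and the system is completely observable.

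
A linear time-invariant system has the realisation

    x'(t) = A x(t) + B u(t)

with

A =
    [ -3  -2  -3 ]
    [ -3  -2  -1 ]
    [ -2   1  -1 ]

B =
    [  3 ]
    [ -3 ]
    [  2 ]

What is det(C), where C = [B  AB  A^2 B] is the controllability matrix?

AB = [[-9], [-5], [-11]]
A^2B = [[70], [48], [24]]
Controllability matrix C = [B  AB  A^2B] = [[3, -9, 70], [-3, -5, 48], [2, -11, 24]]
Expanding along the first row, det(C) = 3·((-5)·24 - 48·(-11)) - (-9)·((-3)·24 - 48·2) + 70·((-3)·(-11) - (-5)·2) = 3·408 - (-9)·(-168) + 70·43 = 2722
Since det(C) ≠ 0, rank(C) = 3 and the system is completely controllable.

2722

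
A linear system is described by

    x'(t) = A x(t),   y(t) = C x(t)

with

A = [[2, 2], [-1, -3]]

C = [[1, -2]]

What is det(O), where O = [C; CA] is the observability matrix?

16

CA = [[4, 8]]
Observability matrix O = [C; CA] = [[1, -2], [4, 8]]
det(O) = 1·8 - (-2)·4 = 8 - (-8) = 16
Since det(O) ≠ 0, rank(O) = 2 and the system is completely observable.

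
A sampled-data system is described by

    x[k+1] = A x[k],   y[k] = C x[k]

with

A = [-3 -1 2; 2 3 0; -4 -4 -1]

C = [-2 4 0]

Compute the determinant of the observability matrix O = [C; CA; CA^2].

-3072

CA = [[14, 14, -4]]
CA^2 = [[2, 44, 32]]
Observability matrix O = [C; CA; CA^2] = [[-2, 4, 0], [14, 14, -4], [2, 44, 32]]
Expanding along the first row, det(O) = (-2)·(14·32 - (-4)·44) - 4·(14·32 - (-4)·2) + 0·(14·44 - 14·2) = (-2)·624 - 4·456 + 0·588 = -3072
Since det(O) ≠ 0, rank(O) = 3 and the system is completely observable.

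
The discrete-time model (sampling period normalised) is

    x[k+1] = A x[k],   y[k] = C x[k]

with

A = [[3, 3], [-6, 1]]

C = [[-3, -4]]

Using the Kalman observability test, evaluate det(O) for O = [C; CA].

CA = [[15, -13]]
Observability matrix O = [C; CA] = [[-3, -4], [15, -13]]
det(O) = (-3)·(-13) - (-4)·15 = 39 - (-60) = 99
Since det(O) ≠ 0, rank(O) = 2 and the system is completely observable.

99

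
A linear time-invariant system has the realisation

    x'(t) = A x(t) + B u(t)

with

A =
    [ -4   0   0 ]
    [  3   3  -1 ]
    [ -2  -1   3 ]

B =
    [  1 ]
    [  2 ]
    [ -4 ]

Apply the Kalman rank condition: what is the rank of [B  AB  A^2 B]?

3

AB = [[-4], [13], [-16]]
A^2B = [[16], [43], [-53]]
Controllability matrix C = [B  AB  A^2B] = [[1, -4, 16], [2, 13, 43], [-4, -16, -53]]
det(C) = 1·(13·(-53) - 43·(-16)) - (-4)·(2·(-53) - 43·(-4)) + 16·(2·(-16) - 13·(-4)) = 1·(-1) - (-4)·66 + 16·20 = 583 ≠ 0, so rank(C) = 3.
rank(C) = 3 = n, so the pair (A, B) is completely controllable.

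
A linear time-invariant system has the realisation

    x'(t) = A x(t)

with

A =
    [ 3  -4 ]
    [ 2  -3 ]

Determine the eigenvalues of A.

-1, 1

det(sI - A) = s^2 - (tr A)s + det A, with tr A = 3 + (-3) = 0 and det A = 3·(-3) - (-4)·2 = -9 - (-8) = -1.
So p(s) = det(sI - A) = s^2 - 1.
Factor s^2 - 1: two numbers with sum 0 and product -1 are 1 and -1, so s^2 - 1 = (s - 1)(s + 1).
Hence p(s) = (s - 1) (s + 1), with roots -1, 1.
At least one eigenvalue has non-negative real part, so the system is not asymptotically stable.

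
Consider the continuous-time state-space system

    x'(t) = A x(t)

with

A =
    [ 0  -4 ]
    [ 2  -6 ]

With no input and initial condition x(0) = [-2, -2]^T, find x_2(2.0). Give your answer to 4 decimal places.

det(sI - A) = s^2 - (tr A)s + det A, with tr A = 0 + (-6) = -6 and det A = 0·(-6) - (-4)·2 = 0 - (-8) = 8.
So p(s) = det(sI - A) = s^2 + 6s + 8.
Factor s^2 + 6s + 8: two numbers with sum -6 and product 8 are -2 and -4, so s^2 + 6s + 8 = (s + 2)(s + 4).
Hence p(s) = (s + 2) (s + 4), with roots -4, -2.
The eigenvalues -4, -2 are distinct and real, so A is diagonalisable and x(t) = e^{At} x(0) = V diag(e^{λ_i t}) V^{-1} x(0), where the columns of V are the eigenvectors.
λ = -4: A - (-4)I = [[4, -4], [2, -2]]. Row 1 gives 4·v1 + (-4)·v2 = 0, so take v_1 = [1, 1]^T.
λ = -2: A - (-2)I = [[2, -4], [2, -4]]. Row 1 gives 2·v1 + (-4)·v2 = 0, so take v_2 = [-2, -1]^T.
V = [v_1 v_2] = [[1, -2], [1, -1]] has det V = 1, so V^{-1} = adj(V)/det V = [[-1, 2], [-1, 1]].
Modal coordinates z(0) = V^{-1} x(0): (-1)·(-2) + 2·(-2) = -2; (-1)·(-2) + 1·(-2) = 0; so z(0) = [-2, 0]^T.
x_2(t) = Σ_i (v_i)_2 · z_i(0) · e^{λ_i t} (row 2 of V times the modal terms).
x_2(2.0) = 1·(-2)·e^{-4·2.0} + (-1)·0·e^{-2·2.0} = (-2)·0.000335 + 0·0.018316 = -0.0007.

-0.0007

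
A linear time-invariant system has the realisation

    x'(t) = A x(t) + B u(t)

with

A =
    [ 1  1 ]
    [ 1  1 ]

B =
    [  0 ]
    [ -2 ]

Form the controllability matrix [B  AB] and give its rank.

2

AB = [[-2], [-2]]
Controllability matrix C = [B  AB] = [[0, -2], [-2, -2]]
det(C) = 0·(-2) - (-2)·(-2) = 0 - 4 = -4 ≠ 0, so rank(C) = 2.
rank(C) = 2 = n, so the pair (A, B) is completely controllable.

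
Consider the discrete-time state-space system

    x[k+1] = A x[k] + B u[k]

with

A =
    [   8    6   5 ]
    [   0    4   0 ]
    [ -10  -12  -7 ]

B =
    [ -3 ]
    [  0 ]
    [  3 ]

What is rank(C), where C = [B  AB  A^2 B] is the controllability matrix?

AB = [[-9], [0], [9]]
A^2B = [[-27], [0], [27]]
Controllability matrix C = [B  AB  A^2B] = [[-3, -9, -27], [0, 0, 0], [3, 9, 27]]
Every column of C is a scalar multiple of column 1 = [-3, 0, 3] (multipliers 1, 3, 9), so the columns span a one-dimensional space.
C ≠ 0, hence rank(C) = 1.
rank(C) = 1 < n = 3, so the pair (A, B) is not completely controllable.

1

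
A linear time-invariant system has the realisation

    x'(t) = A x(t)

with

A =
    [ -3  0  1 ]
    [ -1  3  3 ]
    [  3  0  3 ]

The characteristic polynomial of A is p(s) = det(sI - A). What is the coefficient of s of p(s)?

Expand det(sI - A) for the 3×3 matrix.
p(s) = s^3 - 3s^2 - 12s + 36.
(Check: constant term = det(-A) = (-1)^3 det A = 36; coefficient of s^2 = -tr A = -3.)
The coefficient of s is -12.

-12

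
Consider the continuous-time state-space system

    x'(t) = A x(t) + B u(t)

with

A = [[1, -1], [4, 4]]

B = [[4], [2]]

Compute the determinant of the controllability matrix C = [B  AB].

AB = [[2], [24]]
Controllability matrix C = [B  AB] = [[4, 2], [2, 24]]
det(C) = 4·24 - 2·2 = 96 - 4 = 92
Since det(C) ≠ 0, rank(C) = 2 and the system is completely controllable.

92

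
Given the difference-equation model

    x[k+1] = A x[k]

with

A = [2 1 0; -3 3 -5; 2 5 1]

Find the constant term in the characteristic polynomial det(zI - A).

-49

Expand det(zI - A) for the 3×3 matrix.
p(z) = z^3 - 6z^2 + 39z - 49.
(Check: constant term = det(-A) = (-1)^3 det A = -49; coefficient of z^2 = -tr A = -6.)
The constant term is -49.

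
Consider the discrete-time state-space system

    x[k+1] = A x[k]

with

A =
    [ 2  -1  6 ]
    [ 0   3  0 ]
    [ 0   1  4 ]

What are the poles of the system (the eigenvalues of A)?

2, 3, 4

det(zI - A) = z^3 - (tr A)z^2 + (M11 + M22 + M33)z - det A, where Mii is the 2×2 principal minor of A obtained by deleting row i and column i.
tr A = 2 + 3 + 4 = 9; M11 = 3·4 - 0·1 = 12 - 0 = 12; M22 = 2·4 - 6·0 = 8 - 0 = 8; M33 = 2·3 - (-1)·0 = 6 - 0 = 6; sum of minors = 26.
det A = 2·(3·4 - 0·1) - (-1)·(0·4 - 0·0) + 6·(0·1 - 3·0) = 2·12 - (-1)·0 + 6·0 = 24.
So p(z) = det(zI - A) = z^3 - 9z^2 + 26z - 24.
Rational-root test: any integer root divides -24. Testing small divisors, z = 2 works: p(2) = 8 + (-36) + 52 + (-24) = 0, so (z - 2) is a factor.
Dividing, p(z) = (z - 2)(z^2 - 7z + 12).
Factor z^2 - 7z + 12: two numbers with sum 7 and product 12 are 4 and 3, so z^2 - 7z + 12 = (z - 4)(z - 3).
Hence p(z) = (z - 4) (z - 3) (z - 2), with roots 2, 3, 4.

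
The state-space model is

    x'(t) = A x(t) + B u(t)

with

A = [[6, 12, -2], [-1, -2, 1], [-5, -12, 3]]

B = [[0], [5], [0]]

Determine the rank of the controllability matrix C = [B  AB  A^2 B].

2

AB = [[60], [-10], [-60]]
A^2B = [[360], [-100], [-360]]
Controllability matrix C = [B  AB  A^2B] = [[0, 60, 360], [5, -10, -100], [0, -60, -360]]
The rows r1, r2, r3 of C are linearly dependent: r1 + r3 = 0 (check each entry), so rank(C) ≤ 2.
The 2×2 minor from rows 1, 2, columns 1, 2 is 0·(-10) - 60·5 = 0 - 300 = -300 ≠ 0, so rank(C) = 2.
rank(C) = 2 < n = 3, so the pair (A, B) is not completely controllable.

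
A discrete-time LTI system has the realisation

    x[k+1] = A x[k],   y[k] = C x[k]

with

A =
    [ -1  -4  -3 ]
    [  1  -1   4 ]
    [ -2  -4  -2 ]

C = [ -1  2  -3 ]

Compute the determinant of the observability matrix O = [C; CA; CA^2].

CA = [[9, 14, 17]]
CA^2 = [[-29, -118, -5]]
Observability matrix O = [C; CA; CA^2] = [[-1, 2, -3], [9, 14, 17], [-29, -118, -5]]
Expanding along the first row, det(O) = (-1)·(14·(-5) - 17·(-118)) - 2·(9·(-5) - 17·(-29)) + (-3)·(9·(-118) - 14·(-29)) = (-1)·1936 - 2·448 + (-3)·(-656) = -864
Since det(O) ≠ 0, rank(O) = 3 and the system is completely observable.

-864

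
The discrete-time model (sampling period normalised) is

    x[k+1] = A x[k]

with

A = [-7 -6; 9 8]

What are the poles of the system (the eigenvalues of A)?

-1, 2

det(zI - A) = z^2 - (tr A)z + det A, with tr A = (-7) + 8 = 1 and det A = (-7)·8 - (-6)·9 = -56 - (-54) = -2.
So p(z) = det(zI - A) = z^2 - z - 2.
Factor z^2 - z - 2: two numbers with sum 1 and product -2 are 2 and -1, so z^2 - z - 2 = (z - 2)(z + 1).
Hence p(z) = (z - 2) (z + 1), with roots -1, 2.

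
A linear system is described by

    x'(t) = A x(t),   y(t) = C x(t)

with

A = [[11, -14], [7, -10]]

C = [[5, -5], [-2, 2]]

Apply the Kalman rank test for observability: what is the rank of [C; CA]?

CA = [[20, -20], [-8, 8]]
Observability matrix O = [C; CA] = [[5, -5], [-2, 2], [20, -20], [-8, 8]]
Every row of O is a scalar multiple of row 1 = [5, -5] (multipliers 1, -2/5, 4, -8/5), so the rows span a one-dimensional space.
O ≠ 0, hence rank(O) = 1.
rank(O) = 1 < n = 2, so the pair (A, C) is not completely observable.

1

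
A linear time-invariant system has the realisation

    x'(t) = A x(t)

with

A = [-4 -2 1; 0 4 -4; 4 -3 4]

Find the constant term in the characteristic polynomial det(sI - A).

Expand det(sI - A) for the 3×3 matrix.
p(s) = s^3 - 4s^2 - 32s.
(Check: constant term = det(-A) = (-1)^3 det A = 0; coefficient of s^2 = -tr A = -4.)
The constant term is 0.

0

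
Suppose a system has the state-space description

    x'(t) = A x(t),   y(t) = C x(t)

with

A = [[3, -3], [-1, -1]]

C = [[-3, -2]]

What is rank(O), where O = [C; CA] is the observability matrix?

CA = [[-7, 11]]
Observability matrix O = [C; CA] = [[-3, -2], [-7, 11]]
det(O) = (-3)·11 - (-2)·(-7) = -33 - 14 = -47 ≠ 0, so rank(O) = 2.
rank(O) = 2 = n, so the pair (A, C) is completely observable.

2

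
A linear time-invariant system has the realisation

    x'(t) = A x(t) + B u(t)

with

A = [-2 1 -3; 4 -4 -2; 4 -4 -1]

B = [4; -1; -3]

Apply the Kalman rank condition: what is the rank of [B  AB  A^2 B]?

3

AB = [[0], [26], [23]]
A^2B = [[-43], [-150], [-127]]
Controllability matrix C = [B  AB  A^2B] = [[4, 0, -43], [-1, 26, -150], [-3, 23, -127]]
det(C) = 4·(26·(-127) - (-150)·23) - 0·((-1)·(-127) - (-150)·(-3)) + (-43)·((-1)·23 - 26·(-3)) = 4·148 - 0·(-323) + (-43)·55 = -1773 ≠ 0, so rank(C) = 3.
rank(C) = 3 = n, so the pair (A, B) is completely controllable.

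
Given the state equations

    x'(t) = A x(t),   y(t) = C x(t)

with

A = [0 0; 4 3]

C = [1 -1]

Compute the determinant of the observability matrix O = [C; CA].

-7

CA = [[-4, -3]]
Observability matrix O = [C; CA] = [[1, -1], [-4, -3]]
det(O) = 1·(-3) - (-1)·(-4) = -3 - 4 = -7
Since det(O) ≠ 0, rank(O) = 2 and the system is completely observable.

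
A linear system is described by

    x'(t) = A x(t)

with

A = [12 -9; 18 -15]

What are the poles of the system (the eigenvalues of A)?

det(sI - A) = s^2 - (tr A)s + det A, with tr A = 12 + (-15) = -3 and det A = 12·(-15) - (-9)·18 = -180 - (-162) = -18.
So p(s) = det(sI - A) = s^2 + 3s - 18.
Factor s^2 + 3s - 18: two numbers with sum -3 and product -18 are 3 and -6, so s^2 + 3s - 18 = (s - 3)(s + 6).
Hence p(s) = (s - 3) (s + 6), with roots -6, 3.
At least one eigenvalue has non-negative real part, so the system is not asymptotically stable.

-6, 3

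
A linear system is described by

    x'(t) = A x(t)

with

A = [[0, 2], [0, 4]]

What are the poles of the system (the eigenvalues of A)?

det(sI - A) = s^2 - (tr A)s + det A, with tr A = 0 + 4 = 4 and det A = 0·4 - 2·0 = 0 - 0 = 0.
So p(s) = det(sI - A) = s^2 - 4s.
Factor s^2 - 4s: two numbers with sum 4 and product 0 are 4 and 0, so s^2 - 4s = s(s - 4).
Hence p(s) = s (s - 4), with roots 0, 4.
At least one eigenvalue has non-negative real part, so the system is not asymptotically stable.

0, 4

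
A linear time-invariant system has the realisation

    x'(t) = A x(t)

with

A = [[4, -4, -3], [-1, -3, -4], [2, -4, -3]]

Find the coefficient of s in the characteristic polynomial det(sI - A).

Expand det(sI - A) for the 3×3 matrix.
p(s) = s^3 + 2s^2 - 29s + 14.
(Check: constant term = det(-A) = (-1)^3 det A = 14; coefficient of s^2 = -tr A = 2.)
The coefficient of s is -29.

-29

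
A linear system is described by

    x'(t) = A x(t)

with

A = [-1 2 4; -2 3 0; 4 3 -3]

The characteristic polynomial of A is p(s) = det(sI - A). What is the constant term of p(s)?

Expand det(sI - A) for the 3×3 matrix.
p(s) = s^3 + s^2 - 21s + 75.
(Check: constant term = det(-A) = (-1)^3 det A = 75; coefficient of s^2 = -tr A = 1.)
The constant term is 75.

75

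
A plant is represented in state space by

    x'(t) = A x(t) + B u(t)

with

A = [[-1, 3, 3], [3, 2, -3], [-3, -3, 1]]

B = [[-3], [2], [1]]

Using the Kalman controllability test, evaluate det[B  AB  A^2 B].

-192

AB = [[12], [-8], [4]]
A^2B = [[-24], [8], [-8]]
Controllability matrix C = [B  AB  A^2B] = [[-3, 12, -24], [2, -8, 8], [1, 4, -8]]
Expanding along the first row, det(C) = (-3)·((-8)·(-8) - 8·4) - 12·(2·(-8) - 8·1) + (-24)·(2·4 - (-8)·1) = (-3)·32 - 12·(-24) + (-24)·16 = -192
Since det(C) ≠ 0, rank(C) = 3 and the system is completely controllable.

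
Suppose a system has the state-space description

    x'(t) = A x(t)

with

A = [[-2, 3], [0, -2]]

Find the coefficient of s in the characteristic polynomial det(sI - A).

For a 2×2 matrix, det(sI - A) = s^2 - (tr A)s + det A.
tr A = -4, det A = 4.
So p(s) = s^2 + 4s + 4.
The coefficient of s is 4.

4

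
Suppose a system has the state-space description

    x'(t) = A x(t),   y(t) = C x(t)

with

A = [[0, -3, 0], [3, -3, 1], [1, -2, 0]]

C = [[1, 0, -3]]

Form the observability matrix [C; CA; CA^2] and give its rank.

3

CA = [[-3, 3, 0]]
CA^2 = [[9, 0, 3]]
Observability matrix O = [C; CA; CA^2] = [[1, 0, -3], [-3, 3, 0], [9, 0, 3]]
det(O) = 1·(3·3 - 0·0) - 0·((-3)·3 - 0·9) + (-3)·((-3)·0 - 3·9) = 1·9 - 0·(-9) + (-3)·(-27) = 90 ≠ 0, so rank(O) = 3.
rank(O) = 3 = n, so the pair (A, C) is completely observable.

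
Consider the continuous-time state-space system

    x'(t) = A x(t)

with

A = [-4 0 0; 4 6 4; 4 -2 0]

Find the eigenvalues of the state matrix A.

-4, 2, 4

det(sI - A) = s^3 - (tr A)s^2 + (M11 + M22 + M33)s - det A, where Mii is the 2×2 principal minor of A obtained by deleting row i and column i.
tr A = (-4) + 6 + 0 = 2; M11 = 6·0 - 4·(-2) = 0 - (-8) = 8; M22 = (-4)·0 - 0·4 = 0 - 0 = 0; M33 = (-4)·6 - 0·4 = -24 - 0 = -24; sum of minors = -16.
det A = (-4)·(6·0 - 4·(-2)) - 0·(4·0 - 4·4) + 0·(4·(-2) - 6·4) = (-4)·8 - 0·(-16) + 0·(-32) = -32.
So p(s) = det(sI - A) = s^3 - 2s^2 - 16s + 32.
Rational-root test: any integer root divides 32. Testing small divisors, s = 2 works: p(2) = 8 + (-8) + (-32) + 32 = 0, so (s - 2) is a factor.
Dividing, p(s) = (s - 2)(s^2 - 16).
Factor s^2 - 16: two numbers with sum 0 and product -16 are 4 and -4, so s^2 - 16 = (s - 4)(s + 4).
Hence p(s) = (s - 4) (s - 2) (s + 4), with roots -4, 2, 4.
At least one eigenvalue has non-negative real part, so the system is not asymptotically stable.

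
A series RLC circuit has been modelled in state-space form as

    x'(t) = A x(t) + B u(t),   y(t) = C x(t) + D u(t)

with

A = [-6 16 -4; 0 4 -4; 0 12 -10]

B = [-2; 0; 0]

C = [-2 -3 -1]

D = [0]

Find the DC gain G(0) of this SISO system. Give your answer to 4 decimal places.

G(0) = C(-A)^{-1}B + D = -C A^{-1} B + D.
det A = -48, so A^{-1} = (1/-48)·adj(A) = [[-1/6, -7/3, 1], [0, -5/4, 1/2], [0, -3/2, 1/2]]
A^{-1} B = [1/3, 0, 0]^T
C A^{-1} B = -2/3
G(0) = D - C A^{-1} B = 0 - (-2/3) = 2/3 ≈ 0.6667

0.6667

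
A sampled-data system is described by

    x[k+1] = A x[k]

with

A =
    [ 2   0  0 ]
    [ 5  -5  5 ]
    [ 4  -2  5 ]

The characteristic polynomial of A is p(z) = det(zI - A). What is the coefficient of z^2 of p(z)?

Expand det(zI - A) for the 3×3 matrix.
p(z) = z^3 - 2z^2 - 15z + 30.
(Check: constant term = det(-A) = (-1)^3 det A = 30; coefficient of z^2 = -tr A = -2.)
The coefficient of z^2 is -2.

-2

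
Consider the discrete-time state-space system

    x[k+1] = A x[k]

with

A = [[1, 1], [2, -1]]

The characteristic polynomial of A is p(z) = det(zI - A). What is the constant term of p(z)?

For a 2×2 matrix, det(zI - A) = z^2 - (tr A)z + det A.
tr A = 0, det A = -3.
So p(z) = z^2 - 3.
The constant term is -3.

-3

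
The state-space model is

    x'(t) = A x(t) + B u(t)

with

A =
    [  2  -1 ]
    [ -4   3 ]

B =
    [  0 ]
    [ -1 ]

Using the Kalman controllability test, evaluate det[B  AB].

AB = [[1], [-3]]
Controllability matrix C = [B  AB] = [[0, 1], [-1, -3]]
det(C) = 0·(-3) - 1·(-1) = 0 - (-1) = 1
Since det(C) ≠ 0, rank(C) = 2 and the system is completely controllable.

1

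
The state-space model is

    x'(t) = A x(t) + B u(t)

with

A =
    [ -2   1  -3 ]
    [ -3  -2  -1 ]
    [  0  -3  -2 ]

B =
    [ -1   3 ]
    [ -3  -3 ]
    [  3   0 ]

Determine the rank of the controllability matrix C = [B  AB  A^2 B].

AB = [[-10, -9], [6, -3], [3, 9]]
A^2B = [[17, -12], [15, 24], [-24, -9]]
Controllability matrix C = [B  AB  A^2B] = [[-1, 3, -10, -9, 17, -12], [-3, -3, 6, -3, 15, 24], [3, 0, 3, 9, -24, -9]]
The rows r1, r2, r3 of C are linearly dependent: 3·r1 + 3·r2 + 4·r3 = 0 (check each entry), so rank(C) ≤ 2.
The 2×2 minor from rows 1, 2, columns 1, 2 is (-1)·(-3) - 3·(-3) = 3 - (-9) = 12 ≠ 0, so rank(C) = 2.
rank(C) = 2 < n = 3, so the pair (A, B) is not completely controllable.

2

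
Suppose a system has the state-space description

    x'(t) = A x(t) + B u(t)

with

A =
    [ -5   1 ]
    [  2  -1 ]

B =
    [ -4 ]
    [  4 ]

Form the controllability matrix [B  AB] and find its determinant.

AB = [[24], [-12]]
Controllability matrix C = [B  AB] = [[-4, 24], [4, -12]]
det(C) = (-4)·(-12) - 24·4 = 48 - 96 = -48
Since det(C) ≠ 0, rank(C) = 2 and the system is completely controllable.

-48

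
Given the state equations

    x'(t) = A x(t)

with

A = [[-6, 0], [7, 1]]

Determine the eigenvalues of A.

det(sI - A) = s^2 - (tr A)s + det A, with tr A = (-6) + 1 = -5 and det A = (-6)·1 - 0·7 = -6 - 0 = -6.
So p(s) = det(sI - A) = s^2 + 5s - 6.
Factor s^2 + 5s - 6: two numbers with sum -5 and product -6 are 1 and -6, so s^2 + 5s - 6 = (s - 1)(s + 6).
Hence p(s) = (s - 1) (s + 6), with roots -6, 1.
At least one eigenvalue has non-negative real part, so the system is not asymptotically stable.

-6, 1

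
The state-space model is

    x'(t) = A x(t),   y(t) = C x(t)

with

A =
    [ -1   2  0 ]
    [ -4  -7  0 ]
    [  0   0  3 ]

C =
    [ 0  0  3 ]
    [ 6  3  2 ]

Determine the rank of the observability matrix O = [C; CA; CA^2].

CA = [[0, 0, 9], [-18, -9, 6]]
CA^2 = [[0, 0, 27], [54, 27, 18]]
Observability matrix O = [C; CA; CA^2] = [[0, 0, 3], [6, 3, 2], [0, 0, 9], [-18, -9, 6], [0, 0, 27], [54, 27, 18]]
The columns c1, c2, c3 of O are linearly dependent: -c1 + 2·c2 = 0 (check each entry), so rank(O) ≤ 2.
The 2×2 minor from rows 1, 2, columns 1, 3 is 0·2 - 3·6 = 0 - 18 = -18 ≠ 0, so rank(O) = 2.
rank(O) = 2 < n = 3, so the pair (A, C) is not completely observable.

2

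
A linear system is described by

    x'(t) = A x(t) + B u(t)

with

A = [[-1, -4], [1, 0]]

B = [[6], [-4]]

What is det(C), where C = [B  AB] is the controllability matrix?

AB = [[10], [6]]
Controllability matrix C = [B  AB] = [[6, 10], [-4, 6]]
det(C) = 6·6 - 10·(-4) = 36 - (-40) = 76
Since det(C) ≠ 0, rank(C) = 2 and the system is completely controllable.

76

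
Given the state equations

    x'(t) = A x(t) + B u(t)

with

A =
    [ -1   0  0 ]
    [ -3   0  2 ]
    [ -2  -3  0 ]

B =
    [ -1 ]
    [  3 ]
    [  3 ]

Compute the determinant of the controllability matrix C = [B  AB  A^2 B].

AB = [[1], [9], [-7]]
A^2B = [[-1], [-17], [-29]]
Controllability matrix C = [B  AB  A^2B] = [[-1, 1, -1], [3, 9, -17], [3, -7, -29]]
Expanding along the first row, det(C) = (-1)·(9·(-29) - (-17)·(-7)) - 1·(3·(-29) - (-17)·3) + (-1)·(3·(-7) - 9·3) = (-1)·(-380) - 1·(-36) + (-1)·(-48) = 464
Since det(C) ≠ 0, rank(C) = 3 and the system is completely controllable.

464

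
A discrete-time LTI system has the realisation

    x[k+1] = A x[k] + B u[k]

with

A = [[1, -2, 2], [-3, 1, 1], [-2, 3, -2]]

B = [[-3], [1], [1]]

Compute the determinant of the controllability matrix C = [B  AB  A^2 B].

AB = [[-3], [11], [7]]
A^2B = [[-11], [27], [25]]
Controllability matrix C = [B  AB  A^2B] = [[-3, -3, -11], [1, 11, 27], [1, 7, 25]]
Expanding along the first row, det(C) = (-3)·(11·25 - 27·7) - (-3)·(1·25 - 27·1) + (-11)·(1·7 - 11·1) = (-3)·86 - (-3)·(-2) + (-11)·(-4) = -220
Since det(C) ≠ 0, rank(C) = 3 and the system is completely controllable.

-220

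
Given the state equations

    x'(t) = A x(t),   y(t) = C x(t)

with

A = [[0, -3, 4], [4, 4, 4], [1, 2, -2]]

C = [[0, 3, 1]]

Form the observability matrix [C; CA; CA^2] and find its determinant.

-1895

CA = [[13, 14, 10]]
CA^2 = [[66, 37, 88]]
Observability matrix O = [C; CA; CA^2] = [[0, 3, 1], [13, 14, 10], [66, 37, 88]]
Expanding along the first row, det(O) = 0·(14·88 - 10·37) - 3·(13·88 - 10·66) + 1·(13·37 - 14·66) = 0·862 - 3·484 + 1·(-443) = -1895
Since det(O) ≠ 0, rank(O) = 3 and the system is completely observable.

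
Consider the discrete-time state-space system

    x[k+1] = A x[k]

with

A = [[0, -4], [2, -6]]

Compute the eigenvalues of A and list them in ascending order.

-4, -2

det(zI - A) = z^2 - (tr A)z + det A, with tr A = 0 + (-6) = -6 and det A = 0·(-6) - (-4)·2 = 0 - (-8) = 8.
So p(z) = det(zI - A) = z^2 + 6z + 8.
Factor z^2 + 6z + 8: two numbers with sum -6 and product 8 are -2 and -4, so z^2 + 6z + 8 = (z + 2)(z + 4).
Hence p(z) = (z + 2) (z + 4), with roots -4, -2.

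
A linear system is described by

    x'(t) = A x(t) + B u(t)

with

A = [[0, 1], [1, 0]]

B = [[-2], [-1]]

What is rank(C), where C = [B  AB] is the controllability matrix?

2

AB = [[-1], [-2]]
Controllability matrix C = [B  AB] = [[-2, -1], [-1, -2]]
det(C) = (-2)·(-2) - (-1)·(-1) = 4 - 1 = 3 ≠ 0, so rank(C) = 2.
rank(C) = 2 = n, so the pair (A, B) is completely controllable.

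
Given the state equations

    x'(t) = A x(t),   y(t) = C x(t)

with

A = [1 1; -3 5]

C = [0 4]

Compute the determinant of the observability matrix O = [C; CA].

48

CA = [[-12, 20]]
Observability matrix O = [C; CA] = [[0, 4], [-12, 20]]
det(O) = 0·20 - 4·(-12) = 0 - (-48) = 48
Since det(O) ≠ 0, rank(O) = 2 and the system is completely observable.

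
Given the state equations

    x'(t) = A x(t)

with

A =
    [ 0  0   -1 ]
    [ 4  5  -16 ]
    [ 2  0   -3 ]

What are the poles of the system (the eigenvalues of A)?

det(sI - A) = s^3 - (tr A)s^2 + (M11 + M22 + M33)s - det A, where Mii is the 2×2 principal minor of A obtained by deleting row i and column i.
tr A = 0 + 5 + (-3) = 2; M11 = 5·(-3) - (-16)·0 = -15 - 0 = -15; M22 = 0·(-3) - (-1)·2 = 0 - (-2) = 2; M33 = 0·5 - 0·4 = 0 - 0 = 0; sum of minors = -13.
det A = 0·(5·(-3) - (-16)·0) - 0·(4·(-3) - (-16)·2) + (-1)·(4·0 - 5·2) = 0·(-15) - 0·20 + (-1)·(-10) = 10.
So p(s) = det(sI - A) = s^3 - 2s^2 - 13s - 10.
Rational-root test: any integer root divides -10. Testing small divisors, s = -1 works: p(-1) = -1 + (-2) + 13 + (-10) = 0, so (s + 1) is a factor.
Dividing, p(s) = (s + 1)(s^2 - 3s - 10).
Factor s^2 - 3s - 10: two numbers with sum 3 and product -10 are 5 and -2, so s^2 - 3s - 10 = (s - 5)(s + 2).
Hence p(s) = (s - 5) (s + 1) (s + 2), with roots -2, -1, 5.
At least one eigenvalue has non-negative real part, so the system is not asymptotically stable.

-2, -1, 5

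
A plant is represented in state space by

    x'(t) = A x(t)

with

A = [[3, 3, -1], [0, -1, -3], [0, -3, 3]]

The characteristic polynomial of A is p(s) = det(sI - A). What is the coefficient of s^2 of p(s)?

Expand det(sI - A) for the 3×3 matrix.
p(s) = s^3 - 5s^2 - 6s + 36.
(Check: constant term = det(-A) = (-1)^3 det A = 36; coefficient of s^2 = -tr A = -5.)
The coefficient of s^2 is -5.

-5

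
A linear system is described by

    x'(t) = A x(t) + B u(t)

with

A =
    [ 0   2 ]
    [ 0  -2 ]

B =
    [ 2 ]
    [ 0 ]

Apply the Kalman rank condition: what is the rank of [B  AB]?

1

AB = [[0], [0]]
Controllability matrix C = [B  AB] = [[2, 0], [0, 0]]
Every column of C is a scalar multiple of column 1 = [2, 0] (multipliers 1, 0), so the columns span a one-dimensional space.
C ≠ 0, hence rank(C) = 1.
rank(C) = 1 < n = 2, so the pair (A, B) is not completely controllable.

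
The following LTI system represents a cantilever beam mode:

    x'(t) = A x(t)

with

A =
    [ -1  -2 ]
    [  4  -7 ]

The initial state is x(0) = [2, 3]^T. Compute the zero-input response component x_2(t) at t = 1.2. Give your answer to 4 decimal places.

det(sI - A) = s^2 - (tr A)s + det A, with tr A = (-1) + (-7) = -8 and det A = (-1)·(-7) - (-2)·4 = 7 - (-8) = 15.
So p(s) = det(sI - A) = s^2 + 8s + 15.
Factor s^2 + 8s + 15: two numbers with sum -8 and product 15 are -3 and -5, so s^2 + 8s + 15 = (s + 3)(s + 5).
Hence p(s) = (s + 3) (s + 5), with roots -5, -3.
The eigenvalues -5, -3 are distinct and real, so A is diagonalisable and x(t) = e^{At} x(0) = V diag(e^{λ_i t}) V^{-1} x(0), where the columns of V are the eigenvectors.
λ = -5: A - (-5)I = [[4, -2], [4, -2]]. Row 1 gives 4·v1 + (-2)·v2 = 0, so take v_1 = [1, 2]^T.
λ = -3: A - (-3)I = [[2, -2], [4, -4]]. Row 1 gives 2·v1 + (-2)·v2 = 0, so take v_2 = [1, 1]^T.
V = [v_1 v_2] = [[1, 1], [2, 1]] has det V = -1, so V^{-1} = adj(V)/det V = [[-1, 1], [2, -1]].
Modal coordinates z(0) = V^{-1} x(0): (-1)·2 + 1·3 = 1; 2·2 + (-1)·3 = 1; so z(0) = [1, 1]^T.
x_2(t) = Σ_i (v_i)_2 · z_i(0) · e^{λ_i t} (row 2 of V times the modal terms).
x_2(1.2) = 2·1·e^{-5·1.2} + 1·1·e^{-3·1.2} = 2·0.002479 + 1·0.027324 = 0.0323.

0.0323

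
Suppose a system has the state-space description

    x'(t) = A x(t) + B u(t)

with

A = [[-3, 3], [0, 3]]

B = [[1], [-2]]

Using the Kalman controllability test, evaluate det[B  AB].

AB = [[-9], [-6]]
Controllability matrix C = [B  AB] = [[1, -9], [-2, -6]]
det(C) = 1·(-6) - (-9)·(-2) = -6 - 18 = -24
Since det(C) ≠ 0, rank(C) = 2 and the system is completely controllable.

-24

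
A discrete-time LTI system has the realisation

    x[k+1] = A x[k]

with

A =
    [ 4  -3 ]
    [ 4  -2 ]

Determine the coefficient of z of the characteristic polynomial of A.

-2

For a 2×2 matrix, det(zI - A) = z^2 - (tr A)z + det A.
tr A = 2, det A = 4.
So p(z) = z^2 - 2z + 4.
The coefficient of z is -2.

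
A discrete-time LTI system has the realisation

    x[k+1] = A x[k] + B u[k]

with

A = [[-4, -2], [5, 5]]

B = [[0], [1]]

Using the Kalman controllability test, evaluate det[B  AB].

2

AB = [[-2], [5]]
Controllability matrix C = [B  AB] = [[0, -2], [1, 5]]
det(C) = 0·5 - (-2)·1 = 0 - (-2) = 2
Since det(C) ≠ 0, rank(C) = 2 and the system is completely controllable.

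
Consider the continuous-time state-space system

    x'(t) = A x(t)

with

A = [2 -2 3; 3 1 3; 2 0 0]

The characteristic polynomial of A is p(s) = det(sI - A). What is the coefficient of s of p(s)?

Expand det(sI - A) for the 3×3 matrix.
p(s) = s^3 - 3s^2 + 2s + 18.
(Check: constant term = det(-A) = (-1)^3 det A = 18; coefficient of s^2 = -tr A = -3.)
The coefficient of s is 2.

2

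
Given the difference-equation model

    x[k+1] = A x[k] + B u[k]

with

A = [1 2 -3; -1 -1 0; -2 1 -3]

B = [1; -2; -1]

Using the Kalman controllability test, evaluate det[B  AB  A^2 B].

AB = [[0], [1], [-1]]
A^2B = [[5], [-1], [4]]
Controllability matrix C = [B  AB  A^2B] = [[1, 0, 5], [-2, 1, -1], [-1, -1, 4]]
Expanding along the first row, det(C) = 1·(1·4 - (-1)·(-1)) - 0·((-2)·4 - (-1)·(-1)) + 5·((-2)·(-1) - 1·(-1)) = 1·3 - 0·(-9) + 5·3 = 18
Since det(C) ≠ 0, rank(C) = 3 and the system is completely controllable.

18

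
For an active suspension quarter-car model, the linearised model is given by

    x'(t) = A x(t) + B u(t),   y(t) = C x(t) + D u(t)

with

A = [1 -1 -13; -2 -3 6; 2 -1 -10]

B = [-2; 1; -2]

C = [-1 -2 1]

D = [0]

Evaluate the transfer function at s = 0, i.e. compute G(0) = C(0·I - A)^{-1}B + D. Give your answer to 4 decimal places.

G(0) = C(-A)^{-1}B + D = -C A^{-1} B + D.
det A = -60, so A^{-1} = (1/-60)·adj(A) = [[-3/5, -1/20, 3/4], [2/15, -4/15, -1/3], [-2/15, 1/60, 1/12]]
A^{-1} B = [-7/20, 2/15, 7/60]^T
C A^{-1} B = 1/5
G(0) = D - C A^{-1} B = 0 - (1/5) = -1/5 ≈ -0.2000

-0.2000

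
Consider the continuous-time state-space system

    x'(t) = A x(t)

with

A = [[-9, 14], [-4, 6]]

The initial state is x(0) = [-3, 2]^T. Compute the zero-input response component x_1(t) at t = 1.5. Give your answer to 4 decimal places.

8.3445

det(sI - A) = s^2 - (tr A)s + det A, with tr A = (-9) + 6 = -3 and det A = (-9)·6 - 14·(-4) = -54 - (-56) = 2.
So p(s) = det(sI - A) = s^2 + 3s + 2.
Factor s^2 + 3s + 2: two numbers with sum -3 and product 2 are -1 and -2, so s^2 + 3s + 2 = (s + 1)(s + 2).
Hence p(s) = (s + 1) (s + 2), with roots -2, -1.
The eigenvalues -2, -1 are distinct and real, so A is diagonalisable and x(t) = e^{At} x(0) = V diag(e^{λ_i t}) V^{-1} x(0), where the columns of V are the eigenvectors.
λ = -2: A - (-2)I = [[-7, 14], [-4, 8]]. Row 1 gives (-7)·v1 + 14·v2 = 0, so take v_1 = [2, 1]^T.
λ = -1: A - (-1)I = [[-8, 14], [-4, 7]]. Row 1 gives (-8)·v1 + 14·v2 = 0, so take v_2 = [7, 4]^T.
V = [v_1 v_2] = [[2, 7], [1, 4]] has det V = 1, so V^{-1} = adj(V)/det V = [[4, -7], [-1, 2]].
Modal coordinates z(0) = V^{-1} x(0): 4·(-3) + (-7)·2 = -26; (-1)·(-3) + 2·2 = 7; so z(0) = [-26, 7]^T.
x_1(t) = Σ_i (v_i)_1 · z_i(0) · e^{λ_i t} (row 1 of V times the modal terms).
x_1(1.5) = 2·(-26)·e^{-2·1.5} + 7·7·e^{-1·1.5} = (-52)·0.04978707 + 49·0.22313016 = 8.3445.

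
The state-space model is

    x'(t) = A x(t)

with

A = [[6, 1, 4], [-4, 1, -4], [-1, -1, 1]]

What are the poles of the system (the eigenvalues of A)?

1, 2, 5

det(sI - A) = s^3 - (tr A)s^2 + (M11 + M22 + M33)s - det A, where Mii is the 2×2 principal minor of A obtained by deleting row i and column i.
tr A = 6 + 1 + 1 = 8; M11 = 1·1 - (-4)·(-1) = 1 - 4 = -3; M22 = 6·1 - 4·(-1) = 6 - (-4) = 10; M33 = 6·1 - 1·(-4) = 6 - (-4) = 10; sum of minors = 17.
det A = 6·(1·1 - (-4)·(-1)) - 1·((-4)·1 - (-4)·(-1)) + 4·((-4)·(-1) - 1·(-1)) = 6·(-3) - 1·(-8) + 4·5 = 10.
So p(s) = det(sI - A) = s^3 - 8s^2 + 17s - 10.
Rational-root test: any integer root divides -10. Testing small divisors, s = 1 works: p(1) = 1 + (-8) + 17 + (-10) = 0, so (s - 1) is a factor.
Dividing, p(s) = (s - 1)(s^2 - 7s + 10).
Factor s^2 - 7s + 10: two numbers with sum 7 and product 10 are 5 and 2, so s^2 - 7s + 10 = (s - 5)(s - 2).
Hence p(s) = (s - 5) (s - 2) (s - 1), with roots 1, 2, 5.
At least one eigenvalue has non-negative real part, so the system is not asymptotically stable.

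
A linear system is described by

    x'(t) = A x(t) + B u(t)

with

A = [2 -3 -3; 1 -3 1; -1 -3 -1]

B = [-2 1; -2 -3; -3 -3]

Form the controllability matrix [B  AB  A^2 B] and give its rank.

3

AB = [[11, 20], [1, 7], [11, 11]]
A^2B = [[-14, -14], [19, 10], [-25, -52]]
Controllability matrix C = [B  AB  A^2B] = [[-2, 1, 11, 20, -14, -14], [-2, -3, 1, 7, 19, 10], [-3, -3, 11, 11, -25, -52]]
Take the 3×3 submatrix of C formed by columns 1, 2, 3: [[-2, 1, 11], [-2, -3, 1], [-3, -3, 11]]. Its determinant is (-2)·((-3)·11 - 1·(-3)) - 1·((-2)·11 - 1·(-3)) + 11·((-2)·(-3) - (-3)·(-3)) = (-2)·(-30) - 1·(-19) + 11·(-3) = 46 ≠ 0.
So rank(C) ≥ 3; since C has 3 rows, rank(C) = 3.
rank(C) = 3 = n, so the pair (A, B) is completely controllable.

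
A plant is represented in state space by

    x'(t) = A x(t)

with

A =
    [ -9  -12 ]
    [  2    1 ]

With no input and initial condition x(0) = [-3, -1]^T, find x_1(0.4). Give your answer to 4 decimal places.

det(sI - A) = s^2 - (tr A)s + det A, with tr A = (-9) + 1 = -8 and det A = (-9)·1 - (-12)·2 = -9 - (-24) = 15.
So p(s) = det(sI - A) = s^2 + 8s + 15.
Factor s^2 + 8s + 15: two numbers with sum -8 and product 15 are -3 and -5, so s^2 + 8s + 15 = (s + 3)(s + 5).
Hence p(s) = (s + 3) (s + 5), with roots -5, -3.
The eigenvalues -5, -3 are distinct and real, so A is diagonalisable and x(t) = e^{At} x(0) = V diag(e^{λ_i t}) V^{-1} x(0), where the columns of V are the eigenvectors.
λ = -5: A - (-5)I = [[-4, -12], [2, 6]]. Row 1 gives (-4)·v1 + (-12)·v2 = 0, so take v_1 = [3, -1]^T.
λ = -3: A - (-3)I = [[-6, -12], [2, 4]]. Row 1 gives (-6)·v1 + (-12)·v2 = 0, so take v_2 = [2, -1]^T.
V = [v_1 v_2] = [[3, 2], [-1, -1]] has det V = -1, so V^{-1} = adj(V)/det V = [[1, 2], [-1, -3]].
Modal coordinates z(0) = V^{-1} x(0): 1·(-3) + 2·(-1) = -5; (-1)·(-3) + (-3)·(-1) = 6; so z(0) = [-5, 6]^T.
x_1(t) = Σ_i (v_i)_1 · z_i(0) · e^{λ_i t} (row 1 of V times the modal terms).
x_1(0.4) = 3·(-5)·e^{-5·0.4} + 2·6·e^{-3·0.4} = (-15)·0.135335 + 12·0.301194 = 1.5843.

1.5843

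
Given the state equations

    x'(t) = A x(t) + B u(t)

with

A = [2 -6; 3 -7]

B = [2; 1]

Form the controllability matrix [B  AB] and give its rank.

AB = [[-2], [-1]]
Controllability matrix C = [B  AB] = [[2, -2], [1, -1]]
Every column of C is a scalar multiple of column 1 = [2, 1] (multipliers 1, -1), so the columns span a one-dimensional space.
C ≠ 0, hence rank(C) = 1.
rank(C) = 1 < n = 2, so the pair (A, B) is not completely controllable.

1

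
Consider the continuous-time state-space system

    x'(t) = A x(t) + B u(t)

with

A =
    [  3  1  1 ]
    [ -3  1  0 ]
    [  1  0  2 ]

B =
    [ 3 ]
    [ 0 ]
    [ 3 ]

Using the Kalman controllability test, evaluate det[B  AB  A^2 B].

AB = [[12], [-9], [9]]
A^2B = [[36], [-45], [30]]
Controllability matrix C = [B  AB  A^2B] = [[3, 12, 36], [0, -9, -45], [3, 9, 30]]
Expanding along the first row, det(C) = 3·((-9)·30 - (-45)·9) - 12·(0·30 - (-45)·3) + 36·(0·9 - (-9)·3) = 3·135 - 12·135 + 36·27 = -243
Since det(C) ≠ 0, rank(C) = 3 and the system is completely controllable.

-243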